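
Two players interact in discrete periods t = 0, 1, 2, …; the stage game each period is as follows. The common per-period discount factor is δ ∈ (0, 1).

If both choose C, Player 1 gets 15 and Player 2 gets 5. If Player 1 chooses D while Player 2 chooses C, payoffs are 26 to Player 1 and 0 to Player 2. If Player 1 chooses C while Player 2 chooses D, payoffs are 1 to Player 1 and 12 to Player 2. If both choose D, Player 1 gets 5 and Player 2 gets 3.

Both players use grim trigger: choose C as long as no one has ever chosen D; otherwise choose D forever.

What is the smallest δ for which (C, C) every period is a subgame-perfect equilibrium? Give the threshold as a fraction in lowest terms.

For Player 1: deviation gain 26−15 = 11, per-period punishment loss 15−5 = 10. IC gives δ ≥ 11/21.
For Player 2: gain 7, loss 2 per period, so δ ≥ 7/9.
The tighter constraint is Player 2's, so cooperation needs δ ≥ 7/9.

7/9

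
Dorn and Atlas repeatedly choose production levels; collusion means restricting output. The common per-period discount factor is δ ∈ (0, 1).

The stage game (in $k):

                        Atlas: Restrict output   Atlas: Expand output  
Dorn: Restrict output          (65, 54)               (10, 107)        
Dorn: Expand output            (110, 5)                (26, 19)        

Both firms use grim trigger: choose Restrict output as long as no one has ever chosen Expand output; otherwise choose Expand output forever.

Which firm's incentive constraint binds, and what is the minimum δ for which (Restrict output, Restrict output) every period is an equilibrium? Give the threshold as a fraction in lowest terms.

Dorn: cooperation gives 65 each period; deviation gives 110 once then 26 forever.
  65/(1−δ) ≥ 110 + 26δ/(1−δ) ⇒ δ ≥ 45/84 = 15/28.
Atlas: cooperation gives 54 each period; deviation gives 107 once then 19 forever.
  δ ≥ 53/88.
Both must hold, so the binding constraint is Atlas's: δ ≥ 53/88.

Atlas; δ ≥ 53/88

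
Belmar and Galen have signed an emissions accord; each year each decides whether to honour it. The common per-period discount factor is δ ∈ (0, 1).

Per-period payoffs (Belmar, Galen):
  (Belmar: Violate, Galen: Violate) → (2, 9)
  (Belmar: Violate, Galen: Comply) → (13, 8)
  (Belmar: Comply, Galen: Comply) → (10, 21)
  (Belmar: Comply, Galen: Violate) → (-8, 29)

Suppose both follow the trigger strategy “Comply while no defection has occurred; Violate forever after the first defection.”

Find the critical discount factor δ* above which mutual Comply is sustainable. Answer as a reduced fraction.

Belmar's threshold: (13−10)/(13−2) = 3/11.
Galen's threshold: (29−21)/(29−9) = 2/5.
3/11 < 2/5, so Galen binds and δ* = 2/5.

2/5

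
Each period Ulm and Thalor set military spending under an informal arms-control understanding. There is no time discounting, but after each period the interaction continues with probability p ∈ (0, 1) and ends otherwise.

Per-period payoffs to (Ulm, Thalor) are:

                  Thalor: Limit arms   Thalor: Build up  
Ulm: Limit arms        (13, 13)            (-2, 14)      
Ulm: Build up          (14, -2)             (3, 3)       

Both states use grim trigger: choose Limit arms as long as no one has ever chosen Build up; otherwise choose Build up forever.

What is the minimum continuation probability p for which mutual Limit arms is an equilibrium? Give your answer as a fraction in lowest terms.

Expected cooperation value is 13 + p·13 + p²·13 + … = 13/(1−p); deviation gives 14 + p·3/(1−p).
13 ≥ 14(1−p) + 3p ⇒ 11p ≥ 1 ⇒ p ≥ 1/11.

1/11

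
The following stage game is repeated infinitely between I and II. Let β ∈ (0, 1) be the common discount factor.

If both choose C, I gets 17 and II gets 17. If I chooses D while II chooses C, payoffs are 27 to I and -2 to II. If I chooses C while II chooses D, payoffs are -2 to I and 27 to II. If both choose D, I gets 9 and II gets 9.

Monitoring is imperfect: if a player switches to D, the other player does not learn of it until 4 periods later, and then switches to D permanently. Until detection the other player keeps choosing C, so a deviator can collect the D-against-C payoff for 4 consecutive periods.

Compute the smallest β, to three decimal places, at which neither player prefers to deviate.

The best deviation is to choose D for all 4 undetected periods, earning 27 each, then 9 forever once detected.
Deviation value: 27(1−β^4)/(1−β) + 9β^4/(1−β); cooperation value: 17/(1−β).
IC: 17 ≥ 27(1−β^4) + 9β^4 = 27 − 18β^4.
So β^4 ≥ 10/18 = 5/9, giving β ≥ (5/9)^(1/4) ≈ 0.863.

0.863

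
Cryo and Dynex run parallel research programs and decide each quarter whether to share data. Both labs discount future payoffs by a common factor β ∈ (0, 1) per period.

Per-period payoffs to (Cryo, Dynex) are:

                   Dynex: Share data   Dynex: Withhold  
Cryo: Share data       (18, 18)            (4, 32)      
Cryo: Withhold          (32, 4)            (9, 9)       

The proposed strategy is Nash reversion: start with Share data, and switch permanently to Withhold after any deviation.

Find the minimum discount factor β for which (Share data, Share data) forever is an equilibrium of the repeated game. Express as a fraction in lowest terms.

14/23

18/(1−β) ≥ 32 + 9β/(1−β)
18 ≥ 32 − 23β
β ≥ 14/23.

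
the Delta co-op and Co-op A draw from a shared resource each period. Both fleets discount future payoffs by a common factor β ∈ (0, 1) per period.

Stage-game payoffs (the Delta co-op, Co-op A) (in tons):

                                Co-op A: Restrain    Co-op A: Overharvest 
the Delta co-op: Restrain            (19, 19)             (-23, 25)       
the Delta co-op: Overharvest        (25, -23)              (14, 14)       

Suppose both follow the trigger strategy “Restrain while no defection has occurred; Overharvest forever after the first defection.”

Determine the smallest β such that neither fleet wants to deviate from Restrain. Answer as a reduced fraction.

6/11

Cooperation forever yields 19 each period: 19/(1−β).
Deviating yields 25 once, then 14 forever: 25 + 14β/(1−β).
No profitable deviation requires 19/(1−β) ≥ 25 + 14β/(1−β).
Multiplying by (1−β): 19 ≥ 25(1−β) + 14β = 25 − 11β.
So 11β ≥ 6, i.e. β ≥ 6/11.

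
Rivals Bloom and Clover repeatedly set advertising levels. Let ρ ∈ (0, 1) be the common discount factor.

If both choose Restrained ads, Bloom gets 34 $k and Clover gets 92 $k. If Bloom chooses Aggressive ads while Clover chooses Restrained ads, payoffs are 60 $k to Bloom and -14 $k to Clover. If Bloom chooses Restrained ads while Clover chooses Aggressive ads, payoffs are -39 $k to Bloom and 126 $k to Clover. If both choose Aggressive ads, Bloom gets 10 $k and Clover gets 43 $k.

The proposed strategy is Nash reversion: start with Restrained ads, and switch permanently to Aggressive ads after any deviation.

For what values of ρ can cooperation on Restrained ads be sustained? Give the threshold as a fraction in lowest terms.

Bloom: cooperation gives 34 each period; deviation gives 60 once then 10 forever.
  34/(1−ρ) ≥ 60 + 10ρ/(1−ρ) ⇒ ρ ≥ 26/50 = 13/25.
Clover: cooperation gives 92 each period; deviation gives 126 once then 43 forever.
  ρ ≥ 34/83.
Both must hold, so the binding constraint is Bloom's: ρ ≥ 13/25.

13/25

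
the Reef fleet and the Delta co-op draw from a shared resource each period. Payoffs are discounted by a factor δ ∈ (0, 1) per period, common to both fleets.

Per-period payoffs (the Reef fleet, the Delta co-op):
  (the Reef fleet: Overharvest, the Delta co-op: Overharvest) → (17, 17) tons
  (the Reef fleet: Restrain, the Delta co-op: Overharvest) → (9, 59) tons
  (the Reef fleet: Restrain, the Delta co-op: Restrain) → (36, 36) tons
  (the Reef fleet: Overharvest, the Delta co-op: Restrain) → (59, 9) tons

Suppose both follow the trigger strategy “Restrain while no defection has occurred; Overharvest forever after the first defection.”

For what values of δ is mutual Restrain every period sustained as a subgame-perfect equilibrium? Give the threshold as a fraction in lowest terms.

Cooperation forever yields 36 each period: 36/(1−δ).
Deviating yields 59 once, then 17 forever: 59 + 17δ/(1−δ).
No profitable deviation requires 36/(1−δ) ≥ 59 + 17δ/(1−δ).
Multiplying by (1−δ): 36 ≥ 59(1−δ) + 17δ = 59 − 42δ.
So 42δ ≥ 23, i.e. δ ≥ 23/42.

23/42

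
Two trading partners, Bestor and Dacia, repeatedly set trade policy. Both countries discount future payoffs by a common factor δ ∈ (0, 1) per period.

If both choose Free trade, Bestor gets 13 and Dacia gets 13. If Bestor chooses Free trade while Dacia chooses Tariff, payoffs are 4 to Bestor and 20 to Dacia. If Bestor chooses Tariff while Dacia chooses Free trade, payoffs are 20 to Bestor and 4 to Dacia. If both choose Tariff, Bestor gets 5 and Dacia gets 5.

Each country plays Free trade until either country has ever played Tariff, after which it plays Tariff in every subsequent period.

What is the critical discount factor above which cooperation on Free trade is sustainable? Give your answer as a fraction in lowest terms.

7/15

Cooperation forever yields 13 each period: 13/(1−δ).
Deviating yields 20 once, then 5 forever: 20 + 5δ/(1−δ).
No profitable deviation requires 13/(1−δ) ≥ 20 + 5δ/(1−δ).
Multiplying by (1−δ): 13 ≥ 20(1−δ) + 5δ = 20 − 15δ.
So 15δ ≥ 7, i.e. δ ≥ 7/15.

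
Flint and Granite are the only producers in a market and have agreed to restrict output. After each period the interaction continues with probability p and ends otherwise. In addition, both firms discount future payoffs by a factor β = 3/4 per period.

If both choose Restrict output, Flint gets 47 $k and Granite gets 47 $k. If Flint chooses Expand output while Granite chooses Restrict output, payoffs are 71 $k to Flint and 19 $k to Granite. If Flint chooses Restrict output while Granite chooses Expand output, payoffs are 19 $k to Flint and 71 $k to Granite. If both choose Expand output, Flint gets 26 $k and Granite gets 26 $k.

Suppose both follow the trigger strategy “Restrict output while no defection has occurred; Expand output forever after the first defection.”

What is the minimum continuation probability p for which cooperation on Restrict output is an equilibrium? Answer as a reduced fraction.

With continuation probability p and discount β, the effective per-period discount factor is βp.
Grim-trigger IC: βp ≥ (71−47)/(71−26) = 8/15.
So p ≥ (8/15)/(3/4) = 32/45.

32/45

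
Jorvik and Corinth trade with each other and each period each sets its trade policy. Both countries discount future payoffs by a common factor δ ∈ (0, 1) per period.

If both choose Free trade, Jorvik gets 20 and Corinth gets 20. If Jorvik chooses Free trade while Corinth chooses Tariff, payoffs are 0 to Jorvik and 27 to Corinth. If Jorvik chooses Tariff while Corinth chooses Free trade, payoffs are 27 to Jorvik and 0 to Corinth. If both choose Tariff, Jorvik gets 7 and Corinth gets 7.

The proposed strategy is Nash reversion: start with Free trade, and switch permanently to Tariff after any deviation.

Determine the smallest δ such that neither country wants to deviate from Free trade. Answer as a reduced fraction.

7/20

Under grim trigger the critical discount factor is (T−C)/(T−P) with T = 27, C = 20, P = 7.
δ* = (27−20)/(27−7) = 7/20.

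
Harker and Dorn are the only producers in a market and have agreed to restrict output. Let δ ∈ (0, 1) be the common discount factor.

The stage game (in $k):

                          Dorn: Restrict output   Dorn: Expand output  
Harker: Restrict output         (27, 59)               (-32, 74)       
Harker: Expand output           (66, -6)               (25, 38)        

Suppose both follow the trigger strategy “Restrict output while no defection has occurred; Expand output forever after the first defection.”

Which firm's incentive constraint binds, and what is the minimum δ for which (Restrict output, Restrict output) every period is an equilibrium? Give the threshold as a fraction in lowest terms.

Harker; δ ≥ 39/41

For Harker: deviation gain 66−27 = 39, per-period punishment loss 27−25 = 2. IC gives δ ≥ 39/41.
For Dorn: gain 15, loss 21 per period, so δ ≥ 15/36 = 5/12.
The tighter constraint is Harker's, so cooperation needs δ ≥ 39/41.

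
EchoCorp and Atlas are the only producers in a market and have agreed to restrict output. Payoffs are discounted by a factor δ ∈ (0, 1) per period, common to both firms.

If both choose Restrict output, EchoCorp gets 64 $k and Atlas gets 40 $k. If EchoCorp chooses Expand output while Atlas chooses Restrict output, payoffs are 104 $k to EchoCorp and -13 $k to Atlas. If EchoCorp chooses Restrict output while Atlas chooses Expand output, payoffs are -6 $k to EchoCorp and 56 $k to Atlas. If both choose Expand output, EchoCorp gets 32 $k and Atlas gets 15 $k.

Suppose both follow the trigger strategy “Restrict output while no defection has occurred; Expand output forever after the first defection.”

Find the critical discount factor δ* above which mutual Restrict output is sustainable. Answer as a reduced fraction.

5/9

EchoCorp's threshold: (104−64)/(104−32) = 5/9.
Atlas's threshold: (56−40)/(56−15) = 16/41.
5/9 > 16/41, so EchoCorp binds and δ* = 5/9.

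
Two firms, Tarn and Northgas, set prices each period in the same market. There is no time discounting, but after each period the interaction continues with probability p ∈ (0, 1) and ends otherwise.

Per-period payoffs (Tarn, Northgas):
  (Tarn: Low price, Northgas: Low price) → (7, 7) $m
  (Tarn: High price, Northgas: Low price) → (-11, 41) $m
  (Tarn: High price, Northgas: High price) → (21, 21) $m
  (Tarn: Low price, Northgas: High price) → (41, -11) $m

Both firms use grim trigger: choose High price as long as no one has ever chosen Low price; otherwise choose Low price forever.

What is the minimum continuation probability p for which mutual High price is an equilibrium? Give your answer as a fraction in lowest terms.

Expected cooperation value is 21 + p·21 + p²·21 + … = 21/(1−p); deviation gives 41 + p·7/(1−p).
21 ≥ 41(1−p) + 7p ⇒ 34p ≥ 20 ⇒ p ≥ 20/34 = 10/17.

10/17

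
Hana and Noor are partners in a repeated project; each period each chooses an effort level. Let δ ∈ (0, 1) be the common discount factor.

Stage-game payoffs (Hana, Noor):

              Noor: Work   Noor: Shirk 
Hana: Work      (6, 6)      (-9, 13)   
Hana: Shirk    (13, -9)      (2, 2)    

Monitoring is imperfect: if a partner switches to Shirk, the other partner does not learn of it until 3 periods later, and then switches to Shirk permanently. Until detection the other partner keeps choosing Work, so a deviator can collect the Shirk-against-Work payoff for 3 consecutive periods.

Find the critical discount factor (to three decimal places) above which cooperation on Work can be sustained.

Deviating for the 3 undetected periods gains 13−6 = 7 per period over cooperation, then loses 6−2 = 4 per period forever once punishment starts.
Gain: 7(1 + δ + … + δ^2); loss: 4·δ^3/(1−δ).
No profitable deviation ⇔ 7(1−δ^3) ≤ 4·δ^3, i.e. δ^3 ≥ 7/(7+4) = 7/11.
Hence δ ≥ (7/11)^(1/3) ≈ 0.860.

0.860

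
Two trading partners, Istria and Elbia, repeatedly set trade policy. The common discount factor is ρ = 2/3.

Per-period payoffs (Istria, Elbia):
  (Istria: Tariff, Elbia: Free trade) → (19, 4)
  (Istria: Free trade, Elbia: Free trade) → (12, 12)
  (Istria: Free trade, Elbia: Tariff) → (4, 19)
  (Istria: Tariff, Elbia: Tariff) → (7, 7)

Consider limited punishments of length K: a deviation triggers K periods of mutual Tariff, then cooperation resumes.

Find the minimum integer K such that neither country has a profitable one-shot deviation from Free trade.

IC: ρ(1−ρ^K)/(1−ρ) ≥ (19−12)/(12−7) = 7/5.
With ρ = 2/3: need 1 − ρ^K ≥ 7/5·(1−2/3)/(2/3), i.e. ρ^K ≤ 0.3000.
Since (2/3)^2 = 0.4444 and (2/3)^3 = 0.2963, the smallest such K is 3.

3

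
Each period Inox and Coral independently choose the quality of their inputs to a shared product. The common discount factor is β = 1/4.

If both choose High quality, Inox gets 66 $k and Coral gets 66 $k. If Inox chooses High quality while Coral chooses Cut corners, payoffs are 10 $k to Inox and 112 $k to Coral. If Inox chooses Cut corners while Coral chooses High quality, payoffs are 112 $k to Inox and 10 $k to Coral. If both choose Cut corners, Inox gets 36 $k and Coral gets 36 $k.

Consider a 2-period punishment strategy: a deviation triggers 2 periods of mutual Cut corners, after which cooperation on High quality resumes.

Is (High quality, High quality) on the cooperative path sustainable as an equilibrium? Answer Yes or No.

IC: β+…+β^2 ≥ (112−66)/(66−36) = 23/15.
At β = 1/4: partial sum = 0.3125 < 1.5333. Cooperation not sustainable.

No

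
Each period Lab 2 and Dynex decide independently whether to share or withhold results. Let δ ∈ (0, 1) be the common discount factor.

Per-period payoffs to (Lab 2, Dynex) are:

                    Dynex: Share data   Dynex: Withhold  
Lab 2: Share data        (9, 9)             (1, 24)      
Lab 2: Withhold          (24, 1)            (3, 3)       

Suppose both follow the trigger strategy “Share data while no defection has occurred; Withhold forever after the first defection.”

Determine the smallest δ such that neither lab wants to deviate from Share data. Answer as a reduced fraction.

Under grim trigger the critical discount factor is (T−C)/(T−P) with T = 24, C = 9, P = 3.
δ* = (24−9)/(24−3) = 15/21 = 5/7.

5/7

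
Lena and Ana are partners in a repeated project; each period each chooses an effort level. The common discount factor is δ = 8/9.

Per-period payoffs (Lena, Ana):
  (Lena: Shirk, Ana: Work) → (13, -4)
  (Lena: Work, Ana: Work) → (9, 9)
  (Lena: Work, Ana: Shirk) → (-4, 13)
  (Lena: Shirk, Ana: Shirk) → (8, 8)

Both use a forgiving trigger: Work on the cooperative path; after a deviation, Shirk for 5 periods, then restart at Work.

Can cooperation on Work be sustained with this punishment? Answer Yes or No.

IC: δ+…+δ^5 ≥ (13−9)/(9−8) = 4.
At δ = 8/9: partial sum = 3.5606 < 4.0000. Cooperation not sustainable.

No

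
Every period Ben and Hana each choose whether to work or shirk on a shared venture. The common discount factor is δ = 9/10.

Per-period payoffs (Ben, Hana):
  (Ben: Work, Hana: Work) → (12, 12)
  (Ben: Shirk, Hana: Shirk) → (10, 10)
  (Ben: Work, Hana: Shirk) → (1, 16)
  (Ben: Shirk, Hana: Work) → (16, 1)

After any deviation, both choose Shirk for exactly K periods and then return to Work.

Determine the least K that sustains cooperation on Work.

Need Σ_{k=1}^{K} δ^k ≥ (16−12)/(12−10) = 2.0000 at δ = 9/10.
At K = 2 the sum is 1.7100 < 2.0000; at K = 3 it is 2.4390 ≥ 2.0000.
So the minimum punishment length is K = 3.

3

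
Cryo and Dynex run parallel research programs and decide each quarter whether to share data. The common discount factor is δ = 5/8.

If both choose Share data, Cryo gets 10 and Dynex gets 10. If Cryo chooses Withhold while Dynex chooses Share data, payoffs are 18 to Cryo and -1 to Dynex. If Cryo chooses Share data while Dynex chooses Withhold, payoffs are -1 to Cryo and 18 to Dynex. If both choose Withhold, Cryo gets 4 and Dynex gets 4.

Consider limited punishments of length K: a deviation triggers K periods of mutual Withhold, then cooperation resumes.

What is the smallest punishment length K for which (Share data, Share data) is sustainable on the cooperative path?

IC: δ(1−δ^K)/(1−δ) ≥ (18−10)/(10−4) = 4/3.
With δ = 5/8: need 1 − δ^K ≥ 4/3·(1−5/8)/(5/8), i.e. δ^K ≤ 0.2000.
Since (5/8)^3 = 0.2441 and (5/8)^4 = 0.1526, the smallest such K is 4.

4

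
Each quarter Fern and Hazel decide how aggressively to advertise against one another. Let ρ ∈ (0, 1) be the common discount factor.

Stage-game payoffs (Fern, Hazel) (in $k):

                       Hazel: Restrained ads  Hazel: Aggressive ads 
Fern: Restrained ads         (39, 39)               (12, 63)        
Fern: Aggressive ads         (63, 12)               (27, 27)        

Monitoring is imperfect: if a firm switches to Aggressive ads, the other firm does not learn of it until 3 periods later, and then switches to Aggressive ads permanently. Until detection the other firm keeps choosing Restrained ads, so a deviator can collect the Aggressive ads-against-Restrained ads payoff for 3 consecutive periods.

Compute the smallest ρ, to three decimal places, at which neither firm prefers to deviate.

0.874

A deviator earns 63 for 3 periods, then 27 forever; cooperating earns 39 forever. Multiplying the IC by (1−ρ):
39 ≥ 63(1−ρ^3) + 27ρ^3, so 36·ρ^3 ≥ 24 and ρ^3 ≥ 2/3.
ρ ≥ (2/3)^(1/3) ≈ 0.874.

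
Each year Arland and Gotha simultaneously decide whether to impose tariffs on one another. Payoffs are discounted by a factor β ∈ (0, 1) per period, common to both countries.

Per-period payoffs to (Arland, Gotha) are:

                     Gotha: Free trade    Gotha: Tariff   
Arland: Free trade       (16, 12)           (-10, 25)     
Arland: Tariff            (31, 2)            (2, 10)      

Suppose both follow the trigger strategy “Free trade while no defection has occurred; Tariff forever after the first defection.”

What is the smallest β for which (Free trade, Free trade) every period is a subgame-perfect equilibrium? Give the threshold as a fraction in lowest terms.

13/15

For Arland: deviation gain 31−16 = 15, per-period punishment loss 16−2 = 14. IC gives β ≥ 15/29.
For Gotha: gain 13, loss 2 per period, so β ≥ 13/15.
The tighter constraint is Gotha's, so cooperation needs β ≥ 13/15.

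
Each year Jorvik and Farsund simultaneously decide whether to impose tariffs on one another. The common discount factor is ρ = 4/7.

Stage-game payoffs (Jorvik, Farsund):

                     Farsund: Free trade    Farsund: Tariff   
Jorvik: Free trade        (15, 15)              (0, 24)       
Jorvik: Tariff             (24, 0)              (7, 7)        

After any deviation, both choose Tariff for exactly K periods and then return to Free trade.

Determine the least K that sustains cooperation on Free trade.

4

IC: ρ(1−ρ^K)/(1−ρ) ≥ (24−15)/(15−7) = 9/8.
With ρ = 4/7: need 1 − ρ^K ≥ 9/8·(1−4/7)/(4/7), i.e. ρ^K ≤ 0.1562.
Since (4/7)^3 = 0.1866 and (4/7)^4 = 0.1066, the smallest such K is 4.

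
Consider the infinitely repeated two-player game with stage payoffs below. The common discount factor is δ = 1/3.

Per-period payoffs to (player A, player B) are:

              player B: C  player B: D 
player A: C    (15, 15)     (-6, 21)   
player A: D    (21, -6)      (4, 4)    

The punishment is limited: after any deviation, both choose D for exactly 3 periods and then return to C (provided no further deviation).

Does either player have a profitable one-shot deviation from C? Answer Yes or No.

Yes

Comparing payoff streams over the 4 periods until play realigns: cooperate → 15(1+δ+…+δ^3); deviate → 21 + 4(δ+…+δ^3).
Cooperation is sustained iff (15−4)(δ+…+δ^3) ≥ 21−15.
δ+…+δ^3 = 1/3·(1−(1/3)^3)/(1−1/3) = 0.4815, and (21−15)/(15−4) = 0.5455.
0.4815 < 0.5455, so cooperation is not sustainable.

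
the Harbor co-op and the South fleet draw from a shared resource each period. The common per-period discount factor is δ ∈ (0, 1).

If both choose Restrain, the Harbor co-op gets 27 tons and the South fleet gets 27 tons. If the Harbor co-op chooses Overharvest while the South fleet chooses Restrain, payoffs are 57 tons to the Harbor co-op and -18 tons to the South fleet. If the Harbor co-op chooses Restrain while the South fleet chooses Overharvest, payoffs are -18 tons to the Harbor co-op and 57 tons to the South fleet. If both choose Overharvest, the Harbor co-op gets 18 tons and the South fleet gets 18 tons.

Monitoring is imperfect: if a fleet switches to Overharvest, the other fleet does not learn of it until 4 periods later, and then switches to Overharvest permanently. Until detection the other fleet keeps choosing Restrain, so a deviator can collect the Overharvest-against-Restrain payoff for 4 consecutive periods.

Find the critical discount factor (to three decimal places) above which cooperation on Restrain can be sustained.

A deviator earns 57 for 4 periods, then 18 forever; cooperating earns 27 forever. Multiplying the IC by (1−δ):
27 ≥ 57(1−δ^4) + 18δ^4, so 39·δ^4 ≥ 30 and δ^4 ≥ 10/13.
δ ≥ (10/13)^(1/4) ≈ 0.937.

0.937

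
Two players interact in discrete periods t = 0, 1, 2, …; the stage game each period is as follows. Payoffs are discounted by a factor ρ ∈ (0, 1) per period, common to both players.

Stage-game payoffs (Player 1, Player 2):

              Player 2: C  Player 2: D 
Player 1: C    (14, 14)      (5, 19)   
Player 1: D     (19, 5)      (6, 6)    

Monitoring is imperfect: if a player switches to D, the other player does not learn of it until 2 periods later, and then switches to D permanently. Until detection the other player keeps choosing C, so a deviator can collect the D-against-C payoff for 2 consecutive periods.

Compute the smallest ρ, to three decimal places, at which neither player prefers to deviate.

0.620

The best deviation is to choose D for all 2 undetected periods, earning 19 each, then 6 forever once detected.
Deviation value: 19(1−ρ^2)/(1−ρ) + 6ρ^2/(1−ρ); cooperation value: 14/(1−ρ).
IC: 14 ≥ 19(1−ρ^2) + 6ρ^2 = 19 − 13ρ^2.
So ρ^2 ≥ 5/13, giving ρ ≥ (5/13)^(1/2) ≈ 0.620.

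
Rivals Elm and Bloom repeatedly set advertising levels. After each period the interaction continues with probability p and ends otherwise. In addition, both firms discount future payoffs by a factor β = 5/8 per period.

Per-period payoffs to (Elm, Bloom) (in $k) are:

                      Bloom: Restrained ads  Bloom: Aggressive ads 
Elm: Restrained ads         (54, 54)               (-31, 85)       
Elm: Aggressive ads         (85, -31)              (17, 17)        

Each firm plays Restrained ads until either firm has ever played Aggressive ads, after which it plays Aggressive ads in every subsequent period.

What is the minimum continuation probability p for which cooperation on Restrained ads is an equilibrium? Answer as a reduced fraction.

62/85

Expected continuation weight on next period's payoff is β·p = 5/8·p, which plays the role of the discount factor.
Cooperation requires 5/8·p ≥ (85−54)/(85−17) = 31/68, hence p ≥ 62/85.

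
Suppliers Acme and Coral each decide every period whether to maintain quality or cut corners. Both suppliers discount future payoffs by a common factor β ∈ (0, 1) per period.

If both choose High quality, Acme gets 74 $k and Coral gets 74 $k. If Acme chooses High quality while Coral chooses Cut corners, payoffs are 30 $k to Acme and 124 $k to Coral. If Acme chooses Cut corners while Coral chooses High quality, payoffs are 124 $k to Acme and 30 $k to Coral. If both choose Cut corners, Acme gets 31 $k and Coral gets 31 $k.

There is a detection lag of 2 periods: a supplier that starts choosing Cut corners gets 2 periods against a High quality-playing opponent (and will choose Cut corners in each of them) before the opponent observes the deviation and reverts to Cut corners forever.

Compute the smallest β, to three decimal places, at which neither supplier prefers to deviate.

Deviating for the 2 undetected periods gains 124−74 = 50 per period over cooperation, then loses 74−31 = 43 per period forever once punishment starts.
Gain: 50(1 + β + … + β^1); loss: 43·β^2/(1−β).
No profitable deviation ⇔ 50(1−β^2) ≤ 43·β^2, i.e. β^2 ≥ 50/(50+43) = 50/93.
Hence β ≥ (50/93)^(1/2) ≈ 0.733.

0.733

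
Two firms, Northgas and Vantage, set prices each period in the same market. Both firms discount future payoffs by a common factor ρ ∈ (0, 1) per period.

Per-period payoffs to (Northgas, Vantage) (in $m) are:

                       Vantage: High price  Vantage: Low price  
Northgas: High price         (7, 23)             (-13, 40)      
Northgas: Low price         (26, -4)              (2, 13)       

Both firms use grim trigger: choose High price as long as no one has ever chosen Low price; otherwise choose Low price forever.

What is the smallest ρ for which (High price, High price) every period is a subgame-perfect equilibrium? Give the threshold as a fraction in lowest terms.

19/24

Northgas's threshold: (26−7)/(26−2) = 19/24.
Vantage's threshold: (40−23)/(40−13) = 17/27.
19/24 > 17/27, so Northgas binds and ρ* = 19/24.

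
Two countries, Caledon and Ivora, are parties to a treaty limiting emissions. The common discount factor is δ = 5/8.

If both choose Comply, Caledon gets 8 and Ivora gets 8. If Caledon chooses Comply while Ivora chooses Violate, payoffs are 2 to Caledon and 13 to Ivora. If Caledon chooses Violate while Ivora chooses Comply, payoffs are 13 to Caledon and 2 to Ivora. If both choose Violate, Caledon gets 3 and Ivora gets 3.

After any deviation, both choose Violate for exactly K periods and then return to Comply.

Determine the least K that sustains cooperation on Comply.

2

No profitable deviation requires (8−3)(δ+…+δ^K) ≥ 13−8, i.e. δ+…+δ^K ≥ 1 ≈ 1.0000.
With δ = 5/8, the partial sums are K=1: 0.6250, K=2: 1.0156.
K = 2 is the first length at which the sum reaches 1.0000.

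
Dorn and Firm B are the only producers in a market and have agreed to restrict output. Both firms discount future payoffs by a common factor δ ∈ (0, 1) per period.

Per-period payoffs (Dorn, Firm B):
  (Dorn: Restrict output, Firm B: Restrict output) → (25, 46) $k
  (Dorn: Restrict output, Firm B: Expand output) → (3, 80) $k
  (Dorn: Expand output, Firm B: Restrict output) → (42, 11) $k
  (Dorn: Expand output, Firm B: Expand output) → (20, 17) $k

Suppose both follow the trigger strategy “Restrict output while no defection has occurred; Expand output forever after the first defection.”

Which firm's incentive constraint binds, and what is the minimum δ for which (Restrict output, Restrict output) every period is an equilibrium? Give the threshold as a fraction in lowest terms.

Dorn: cooperation gives 25 each period; deviation gives 42 once then 20 forever.
  25/(1−δ) ≥ 42 + 20δ/(1−δ) ⇒ δ ≥ 17/22.
Firm B: cooperation gives 46 each period; deviation gives 80 once then 17 forever.
  δ ≥ 34/63.
Both must hold, so the binding constraint is Dorn's: δ ≥ 17/22.

Dorn; δ ≥ 17/22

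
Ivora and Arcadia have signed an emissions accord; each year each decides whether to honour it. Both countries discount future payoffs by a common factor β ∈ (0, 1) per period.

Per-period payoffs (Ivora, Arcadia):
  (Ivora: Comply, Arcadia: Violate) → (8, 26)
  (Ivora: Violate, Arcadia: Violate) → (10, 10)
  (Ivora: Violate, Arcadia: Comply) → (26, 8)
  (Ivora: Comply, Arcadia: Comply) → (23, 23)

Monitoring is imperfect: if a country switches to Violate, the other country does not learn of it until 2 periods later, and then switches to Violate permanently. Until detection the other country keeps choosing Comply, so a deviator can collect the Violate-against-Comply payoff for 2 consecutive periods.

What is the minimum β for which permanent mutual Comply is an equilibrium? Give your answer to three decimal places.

0.433

A deviator earns 26 for 2 periods, then 10 forever; cooperating earns 23 forever. Multiplying the IC by (1−β):
23 ≥ 26(1−β^2) + 10β^2, so 16·β^2 ≥ 3 and β^2 ≥ 3/16.
β ≥ (3/16)^(1/2) ≈ 0.433.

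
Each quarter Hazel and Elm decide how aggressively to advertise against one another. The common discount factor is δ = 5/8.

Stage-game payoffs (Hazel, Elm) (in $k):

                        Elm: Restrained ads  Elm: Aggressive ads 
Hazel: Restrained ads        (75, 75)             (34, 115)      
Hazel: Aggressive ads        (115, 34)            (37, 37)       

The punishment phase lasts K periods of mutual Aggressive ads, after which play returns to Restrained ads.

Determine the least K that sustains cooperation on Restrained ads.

Need Σ_{k=1}^{K} δ^k ≥ (115−75)/(75−37) = 1.0526 at δ = 5/8.
At K = 2 the sum is 1.0156 < 1.0526; at K = 3 it is 1.2598 ≥ 1.0526.
So the minimum punishment length is K = 3.

3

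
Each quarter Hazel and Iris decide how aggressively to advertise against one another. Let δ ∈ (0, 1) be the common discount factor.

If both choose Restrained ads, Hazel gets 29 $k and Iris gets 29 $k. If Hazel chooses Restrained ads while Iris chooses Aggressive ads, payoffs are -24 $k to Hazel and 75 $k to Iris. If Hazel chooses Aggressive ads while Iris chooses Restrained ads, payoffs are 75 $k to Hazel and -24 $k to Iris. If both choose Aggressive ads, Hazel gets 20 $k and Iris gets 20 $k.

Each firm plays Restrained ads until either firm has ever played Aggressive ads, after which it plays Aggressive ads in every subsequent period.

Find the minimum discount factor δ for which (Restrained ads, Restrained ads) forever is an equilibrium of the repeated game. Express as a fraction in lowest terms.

46/55

Under grim trigger the critical discount factor is (T−C)/(T−P) with T = 75, C = 29, P = 20.
δ* = (75−29)/(75−20) = 46/55.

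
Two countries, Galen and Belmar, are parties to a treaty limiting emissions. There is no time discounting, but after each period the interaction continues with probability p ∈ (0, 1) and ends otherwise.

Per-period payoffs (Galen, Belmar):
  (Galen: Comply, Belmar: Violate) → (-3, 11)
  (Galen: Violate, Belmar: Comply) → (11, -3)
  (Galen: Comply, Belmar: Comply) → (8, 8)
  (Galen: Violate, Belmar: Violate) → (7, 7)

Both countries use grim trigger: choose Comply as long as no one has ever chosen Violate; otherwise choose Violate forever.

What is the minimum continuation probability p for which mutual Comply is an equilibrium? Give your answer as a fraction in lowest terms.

Expected cooperation value is 8 + p·8 + p²·8 + … = 8/(1−p); deviation gives 11 + p·7/(1−p).
8 ≥ 11(1−p) + 7p ⇒ 4p ≥ 3 ⇒ p ≥ 3/4.

3/4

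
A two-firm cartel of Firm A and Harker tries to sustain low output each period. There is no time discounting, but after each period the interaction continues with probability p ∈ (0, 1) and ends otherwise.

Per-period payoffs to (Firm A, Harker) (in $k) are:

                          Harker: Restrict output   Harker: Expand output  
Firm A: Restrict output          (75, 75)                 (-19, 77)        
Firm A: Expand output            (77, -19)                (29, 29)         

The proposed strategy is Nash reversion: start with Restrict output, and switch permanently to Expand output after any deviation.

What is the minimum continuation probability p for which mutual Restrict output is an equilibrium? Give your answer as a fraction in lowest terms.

1/24

With no time discounting, the continuation probability p plays the role of the discount factor.
Grim-trigger IC: 75/(1−p) ≥ 77 + 29p/(1−p) ⇒ p ≥ (77−75)/(77−29) = 1/24.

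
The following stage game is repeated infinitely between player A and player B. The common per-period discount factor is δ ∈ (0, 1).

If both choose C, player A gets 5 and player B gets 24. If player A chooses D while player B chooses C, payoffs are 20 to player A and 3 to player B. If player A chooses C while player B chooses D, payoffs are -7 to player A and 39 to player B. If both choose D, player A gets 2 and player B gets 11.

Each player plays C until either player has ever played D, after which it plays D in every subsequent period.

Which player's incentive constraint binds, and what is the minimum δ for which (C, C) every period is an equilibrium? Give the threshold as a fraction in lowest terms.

player A; δ ≥ 5/6

player A: cooperation gives 5 each period; deviation gives 20 once then 2 forever.
  5/(1−δ) ≥ 20 + 2δ/(1−δ) ⇒ δ ≥ 15/18 = 5/6.
player B: cooperation gives 24 each period; deviation gives 39 once then 11 forever.
  δ ≥ 15/28.
Both must hold, so the binding constraint is player A's: δ ≥ 5/6.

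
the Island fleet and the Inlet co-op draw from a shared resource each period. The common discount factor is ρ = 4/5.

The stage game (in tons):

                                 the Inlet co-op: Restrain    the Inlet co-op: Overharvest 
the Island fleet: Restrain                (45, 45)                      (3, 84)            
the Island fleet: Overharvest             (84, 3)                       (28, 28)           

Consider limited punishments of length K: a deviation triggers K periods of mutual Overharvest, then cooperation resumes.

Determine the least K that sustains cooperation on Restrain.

Need Σ_{k=1}^{K} ρ^k ≥ (84−45)/(45−28) = 2.2941 at ρ = 4/5.
At K = 3 the sum is 1.9520 < 2.2941; at K = 4 it is 2.3616 ≥ 2.2941.
So the minimum punishment length is K = 4.

4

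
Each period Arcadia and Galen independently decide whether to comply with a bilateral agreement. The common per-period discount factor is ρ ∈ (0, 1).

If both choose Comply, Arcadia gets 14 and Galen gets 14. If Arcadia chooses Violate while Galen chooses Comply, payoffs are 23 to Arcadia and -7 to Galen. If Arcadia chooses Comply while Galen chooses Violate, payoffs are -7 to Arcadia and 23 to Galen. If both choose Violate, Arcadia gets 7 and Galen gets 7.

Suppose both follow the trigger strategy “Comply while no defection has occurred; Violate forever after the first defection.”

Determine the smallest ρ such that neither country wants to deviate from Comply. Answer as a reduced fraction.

14/(1−ρ) ≥ 23 + 7ρ/(1−ρ)
14 ≥ 23 − 16ρ
ρ ≥ 9/16.

9/16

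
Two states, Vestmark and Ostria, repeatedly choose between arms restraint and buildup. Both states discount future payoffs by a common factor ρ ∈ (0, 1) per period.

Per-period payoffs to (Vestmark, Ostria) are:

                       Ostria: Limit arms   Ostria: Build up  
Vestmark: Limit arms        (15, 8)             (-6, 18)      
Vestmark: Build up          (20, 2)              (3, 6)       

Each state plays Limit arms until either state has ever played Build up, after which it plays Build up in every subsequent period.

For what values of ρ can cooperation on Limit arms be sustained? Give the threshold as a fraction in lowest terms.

For Vestmark: deviation gain 20−15 = 5, per-period punishment loss 15−3 = 12. IC gives ρ ≥ 5/17.
For Ostria: gain 10, loss 2 per period, so ρ ≥ 10/12 = 5/6.
The tighter constraint is Ostria's, so cooperation needs ρ ≥ 5/6.

5/6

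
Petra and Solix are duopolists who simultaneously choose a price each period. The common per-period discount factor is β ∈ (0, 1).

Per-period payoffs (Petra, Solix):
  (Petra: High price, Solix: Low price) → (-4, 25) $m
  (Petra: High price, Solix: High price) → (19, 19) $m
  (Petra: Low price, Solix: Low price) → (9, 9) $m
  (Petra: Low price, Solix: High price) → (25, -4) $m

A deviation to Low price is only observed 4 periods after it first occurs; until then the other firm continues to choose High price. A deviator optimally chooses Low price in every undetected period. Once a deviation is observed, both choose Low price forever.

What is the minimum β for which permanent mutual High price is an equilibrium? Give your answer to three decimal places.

0.783

Deviating for the 4 undetected periods gains 25−19 = 6 per period over cooperation, then loses 19−9 = 10 per period forever once punishment starts.
Gain: 6(1 + β + … + β^3); loss: 10·β^4/(1−β).
No profitable deviation ⇔ 6(1−β^4) ≤ 10·β^4, i.e. β^4 ≥ 6/(6+10) = 3/8.
Hence β ≥ (3/8)^(1/4) ≈ 0.783.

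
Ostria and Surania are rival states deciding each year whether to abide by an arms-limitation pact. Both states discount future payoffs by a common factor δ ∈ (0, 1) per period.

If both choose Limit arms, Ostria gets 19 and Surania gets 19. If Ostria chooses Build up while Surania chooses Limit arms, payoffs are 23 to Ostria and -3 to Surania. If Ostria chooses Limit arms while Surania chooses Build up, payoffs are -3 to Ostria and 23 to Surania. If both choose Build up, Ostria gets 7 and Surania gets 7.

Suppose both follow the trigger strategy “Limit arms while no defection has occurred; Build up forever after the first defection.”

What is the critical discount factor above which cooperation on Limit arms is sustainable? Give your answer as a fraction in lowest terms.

19/(1−δ) ≥ 23 + 7δ/(1−δ)
19 ≥ 23 − 16δ
δ ≥ 4/16 = 1/4.

1/4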